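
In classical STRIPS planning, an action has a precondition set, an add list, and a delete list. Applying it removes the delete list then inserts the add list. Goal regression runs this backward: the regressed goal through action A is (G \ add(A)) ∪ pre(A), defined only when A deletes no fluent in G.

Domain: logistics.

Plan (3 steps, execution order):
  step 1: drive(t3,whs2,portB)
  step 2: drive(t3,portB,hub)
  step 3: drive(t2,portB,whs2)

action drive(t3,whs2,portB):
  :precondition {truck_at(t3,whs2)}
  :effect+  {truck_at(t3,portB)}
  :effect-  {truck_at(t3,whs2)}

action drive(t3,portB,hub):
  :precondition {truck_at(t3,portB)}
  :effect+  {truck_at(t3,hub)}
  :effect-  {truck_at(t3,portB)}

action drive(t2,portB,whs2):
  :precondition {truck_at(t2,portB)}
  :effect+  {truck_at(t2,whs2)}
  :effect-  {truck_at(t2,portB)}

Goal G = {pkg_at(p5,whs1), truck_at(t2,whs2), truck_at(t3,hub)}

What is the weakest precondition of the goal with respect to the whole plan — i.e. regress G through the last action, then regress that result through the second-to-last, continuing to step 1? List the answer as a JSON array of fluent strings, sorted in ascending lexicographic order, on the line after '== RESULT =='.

Regress step by step:
  through step 3 (drive(t2,portB,whs2)): drop {truck_at(t2,whs2)}, keep {pkg_at(p5,whs1), truck_at(t3,hub)}, require {truck_at(t2,portB)}
    → {pkg_at(p5,whs1), truck_at(t2,portB), truck_at(t3,hub)}
  through step 2 (drive(t3,portB,hub)): drop {truck_at(t3,hub)}, keep {pkg_at(p5,whs1), truck_at(t2,portB)}, require {truck_at(t3,portB)}
    → {pkg_at(p5,whs1), truck_at(t2,portB), truck_at(t3,portB)}
  through step 1 (drive(t3,whs2,portB)): drop {truck_at(t3,portB)}, keep {pkg_at(p5,whs1), truck_at(t2,portB)}, require {truck_at(t3,whs2)}
    → {pkg_at(p5,whs1), truck_at(t2,portB), truck_at(t3,whs2)}

== RESULT ==
["pkg_at(p5,whs1)", "truck_at(t2,portB)", "truck_at(t3,whs2)"]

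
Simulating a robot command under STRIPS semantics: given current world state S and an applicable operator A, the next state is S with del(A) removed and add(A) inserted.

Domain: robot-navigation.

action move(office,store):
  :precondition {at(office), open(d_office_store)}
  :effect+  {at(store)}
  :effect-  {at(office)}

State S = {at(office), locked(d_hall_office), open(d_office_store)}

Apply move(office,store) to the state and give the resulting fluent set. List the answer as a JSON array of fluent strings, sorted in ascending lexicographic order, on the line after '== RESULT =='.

Compute (S \ del) ∪ add:
  pre ⊆ S: {at(office), open(d_office_store)} ⊆ S  — applicable
  S \ del = {locked(d_hall_office), open(d_office_store)}
  ∪ add   = {at(store), locked(d_hall_office), open(d_office_store)}

== RESULT ==
["at(store)", "locked(d_hall_office)", "open(d_office_store)"]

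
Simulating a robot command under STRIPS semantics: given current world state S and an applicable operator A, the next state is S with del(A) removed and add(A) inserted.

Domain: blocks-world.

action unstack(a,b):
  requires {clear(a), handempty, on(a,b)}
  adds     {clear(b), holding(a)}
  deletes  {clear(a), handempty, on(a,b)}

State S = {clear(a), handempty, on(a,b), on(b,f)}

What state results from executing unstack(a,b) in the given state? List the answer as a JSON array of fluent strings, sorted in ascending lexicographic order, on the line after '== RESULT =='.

Progress:
  pre ⊆ S: {clear(a), handempty, on(a,b)} ⊆ S  — applicable
  S \ del = {on(b,f)}
  ∪ add   = {clear(b), holding(a), on(b,f)}

== RESULT ==
["clear(b)", "holding(a)", "on(b,f)"]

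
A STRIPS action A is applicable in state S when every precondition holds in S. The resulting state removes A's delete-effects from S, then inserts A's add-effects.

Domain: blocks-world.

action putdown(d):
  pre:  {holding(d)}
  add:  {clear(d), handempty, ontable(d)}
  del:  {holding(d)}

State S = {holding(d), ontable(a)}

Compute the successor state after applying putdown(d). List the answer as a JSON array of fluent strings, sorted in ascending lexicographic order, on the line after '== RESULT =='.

Compute (S \ del) ∪ add:
  pre ⊆ S: {holding(d)} ⊆ S  — applicable
  S \ del = {ontable(a)}
  ∪ add   = {clear(d), handempty, ontable(a), ontable(d)}

== RESULT ==
["clear(d)", "handempty", "ontable(a)", "ontable(d)"]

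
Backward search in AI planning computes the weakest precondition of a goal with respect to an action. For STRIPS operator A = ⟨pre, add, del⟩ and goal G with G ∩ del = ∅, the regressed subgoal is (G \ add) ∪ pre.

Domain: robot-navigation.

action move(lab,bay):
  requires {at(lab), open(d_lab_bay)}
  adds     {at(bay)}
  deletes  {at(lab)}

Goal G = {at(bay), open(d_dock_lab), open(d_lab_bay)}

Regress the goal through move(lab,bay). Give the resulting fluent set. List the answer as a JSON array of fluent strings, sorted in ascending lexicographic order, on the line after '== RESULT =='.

Compute (G \ add) ∪ pre:
  G ∩ del = {}  (empty — regression defined)
  G \ add = {at(bay), open(d_dock_lab), open(d_lab_bay)} \ {at(bay)} = {open(d_dock_lab), open(d_lab_bay)}
  ∪ pre   = {open(d_dock_lab), open(d_lab_bay)} ∪ {at(lab), open(d_lab_bay)}
          = {at(lab), open(d_dock_lab), open(d_lab_bay)}

== RESULT ==
["at(lab)", "open(d_dock_lab)", "open(d_lab_bay)"]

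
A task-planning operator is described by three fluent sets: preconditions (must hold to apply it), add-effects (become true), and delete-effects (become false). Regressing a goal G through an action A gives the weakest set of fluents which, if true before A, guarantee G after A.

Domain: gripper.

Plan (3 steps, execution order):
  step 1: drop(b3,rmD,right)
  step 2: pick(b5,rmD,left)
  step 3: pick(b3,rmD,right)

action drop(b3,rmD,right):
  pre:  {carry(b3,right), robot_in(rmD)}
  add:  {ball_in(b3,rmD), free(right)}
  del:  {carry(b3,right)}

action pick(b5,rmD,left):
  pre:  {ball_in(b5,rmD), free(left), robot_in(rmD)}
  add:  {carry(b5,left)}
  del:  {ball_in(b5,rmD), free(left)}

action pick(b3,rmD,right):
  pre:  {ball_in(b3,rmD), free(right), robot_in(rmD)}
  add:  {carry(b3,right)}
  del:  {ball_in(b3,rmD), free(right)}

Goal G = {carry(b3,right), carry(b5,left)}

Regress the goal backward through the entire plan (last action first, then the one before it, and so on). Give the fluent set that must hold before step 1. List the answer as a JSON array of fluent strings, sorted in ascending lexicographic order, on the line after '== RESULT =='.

Work backward from the goal:
  through step 3 (pick(b3,rmD,right)): drop {carry(b3,right)}, keep {carry(b5,left)}, require {ball_in(b3,rmD), free(right), robot_in(rmD)}
    → {ball_in(b3,rmD), carry(b5,left), free(right), robot_in(rmD)}
  through step 2 (pick(b5,rmD,left)): drop {carry(b5,left)}, keep {ball_in(b3,rmD), free(right), robot_in(rmD)}, require {ball_in(b5,rmD), free(left), robot_in(rmD)}
    → {ball_in(b3,rmD), ball_in(b5,rmD), free(left), free(right), robot_in(rmD)}
  through step 1 (drop(b3,rmD,right)): drop {ball_in(b3,rmD), free(right)}, keep {ball_in(b5,rmD), free(left), robot_in(rmD)}, require {carry(b3,right), robot_in(rmD)}
    → {ball_in(b5,rmD), carry(b3,right), free(left), robot_in(rmD)}

== RESULT ==
["ball_in(b5,rmD)", "carry(b3,right)", "free(left)", "robot_in(rmD)"]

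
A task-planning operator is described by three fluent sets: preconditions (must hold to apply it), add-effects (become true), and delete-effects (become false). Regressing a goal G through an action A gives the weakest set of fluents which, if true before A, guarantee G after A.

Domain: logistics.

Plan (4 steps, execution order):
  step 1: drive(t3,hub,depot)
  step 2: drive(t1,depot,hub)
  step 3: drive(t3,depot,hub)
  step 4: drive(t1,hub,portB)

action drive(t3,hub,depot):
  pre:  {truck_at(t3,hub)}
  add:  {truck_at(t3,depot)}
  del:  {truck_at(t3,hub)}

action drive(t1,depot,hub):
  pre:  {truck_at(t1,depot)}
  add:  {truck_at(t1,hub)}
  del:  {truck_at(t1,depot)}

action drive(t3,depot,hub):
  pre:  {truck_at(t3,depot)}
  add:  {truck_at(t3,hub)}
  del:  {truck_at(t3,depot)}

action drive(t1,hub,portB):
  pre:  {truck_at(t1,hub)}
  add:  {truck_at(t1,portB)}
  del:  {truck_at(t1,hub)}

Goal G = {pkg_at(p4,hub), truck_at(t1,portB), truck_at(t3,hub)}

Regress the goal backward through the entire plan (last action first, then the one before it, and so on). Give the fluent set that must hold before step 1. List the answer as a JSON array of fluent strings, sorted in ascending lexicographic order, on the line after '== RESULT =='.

Regress step by step:
  through step 4 (drive(t1,hub,portB)): drop {truck_at(t1,portB)}, keep {pkg_at(p4,hub), truck_at(t3,hub)}, require {truck_at(t1,hub)}
    → {pkg_at(p4,hub), truck_at(t1,hub), truck_at(t3,hub)}
  through step 3 (drive(t3,depot,hub)): drop {truck_at(t3,hub)}, keep {pkg_at(p4,hub), truck_at(t1,hub)}, require {truck_at(t3,depot)}
    → {pkg_at(p4,hub), truck_at(t1,hub), truck_at(t3,depot)}
  through step 2 (drive(t1,depot,hub)): drop {truck_at(t1,hub)}, keep {pkg_at(p4,hub), truck_at(t3,depot)}, require {truck_at(t1,depot)}
    → {pkg_at(p4,hub), truck_at(t1,depot), truck_at(t3,depot)}
  through step 1 (drive(t3,hub,depot)): drop {truck_at(t3,depot)}, keep {pkg_at(p4,hub), truck_at(t1,depot)}, require {truck_at(t3,hub)}
    → {pkg_at(p4,hub), truck_at(t1,depot), truck_at(t3,hub)}

== RESULT ==
["pkg_at(p4,hub)", "truck_at(t1,depot)", "truck_at(t3,hub)"]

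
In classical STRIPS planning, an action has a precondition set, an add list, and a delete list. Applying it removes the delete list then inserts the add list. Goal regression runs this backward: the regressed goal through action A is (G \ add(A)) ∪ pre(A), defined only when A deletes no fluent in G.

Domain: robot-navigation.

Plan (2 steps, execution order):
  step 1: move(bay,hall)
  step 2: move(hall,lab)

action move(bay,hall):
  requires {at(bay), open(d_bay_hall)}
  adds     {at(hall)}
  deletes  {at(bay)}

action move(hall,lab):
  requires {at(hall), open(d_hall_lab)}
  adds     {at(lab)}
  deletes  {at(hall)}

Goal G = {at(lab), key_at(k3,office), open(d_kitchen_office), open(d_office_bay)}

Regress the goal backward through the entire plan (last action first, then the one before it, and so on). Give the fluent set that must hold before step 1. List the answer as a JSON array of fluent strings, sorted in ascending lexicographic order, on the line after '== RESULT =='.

Work backward from the goal:
  through step 2 (move(hall,lab)): drop {at(lab)}, keep {key_at(k3,office), open(d_kitchen_office), open(d_office_bay)}, require {at(hall), open(d_hall_lab)}
    → {at(hall), key_at(k3,office), open(d_hall_lab), open(d_kitchen_office), open(d_office_bay)}
  through step 1 (move(bay,hall)): drop {at(hall)}, keep {key_at(k3,office), open(d_hall_lab), open(d_kitchen_office), open(d_office_bay)}, require {at(bay), open(d_bay_hall)}
    → {at(bay), key_at(k3,office), open(d_bay_hall), open(d_hall_lab), open(d_kitchen_office), open(d_office_bay)}

== RESULT ==
["at(bay)", "key_at(k3,office)", "open(d_bay_hall)", "open(d_hall_lab)", "open(d_kitchen_office)", "open(d_office_bay)"]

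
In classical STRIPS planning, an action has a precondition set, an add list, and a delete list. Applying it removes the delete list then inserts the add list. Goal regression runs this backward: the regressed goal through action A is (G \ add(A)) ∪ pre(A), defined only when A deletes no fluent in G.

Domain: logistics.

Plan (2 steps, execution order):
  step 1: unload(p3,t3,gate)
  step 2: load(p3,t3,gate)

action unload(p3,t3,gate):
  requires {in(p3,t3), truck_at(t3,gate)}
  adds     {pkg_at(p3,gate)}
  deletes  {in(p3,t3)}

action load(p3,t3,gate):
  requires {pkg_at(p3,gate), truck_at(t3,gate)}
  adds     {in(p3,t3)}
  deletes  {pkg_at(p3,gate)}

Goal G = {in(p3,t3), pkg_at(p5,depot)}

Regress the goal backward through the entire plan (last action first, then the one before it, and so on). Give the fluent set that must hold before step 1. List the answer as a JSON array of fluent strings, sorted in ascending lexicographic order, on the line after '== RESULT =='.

Regress step by step:
  through step 2 (load(p3,t3,gate)): drop {in(p3,t3)}, keep {pkg_at(p5,depot)}, require {pkg_at(p3,gate), truck_at(t3,gate)}
    → {pkg_at(p3,gate), pkg_at(p5,depot), truck_at(t3,gate)}
  through step 1 (unload(p3,t3,gate)): drop {pkg_at(p3,gate)}, keep {pkg_at(p5,depot), truck_at(t3,gate)}, require {in(p3,t3), truck_at(t3,gate)}
    → {in(p3,t3), pkg_at(p5,depot), truck_at(t3,gate)}

== RESULT ==
["in(p3,t3)", "pkg_at(p5,depot)", "truck_at(t3,gate)"]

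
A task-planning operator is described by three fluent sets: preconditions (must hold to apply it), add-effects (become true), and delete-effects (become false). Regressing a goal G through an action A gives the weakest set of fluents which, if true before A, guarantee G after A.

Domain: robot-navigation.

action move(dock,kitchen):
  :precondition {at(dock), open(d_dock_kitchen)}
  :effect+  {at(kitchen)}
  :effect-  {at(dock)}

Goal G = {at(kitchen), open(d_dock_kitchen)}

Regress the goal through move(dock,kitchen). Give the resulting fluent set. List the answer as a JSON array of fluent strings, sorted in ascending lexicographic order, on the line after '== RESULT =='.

Compute (G \ add) ∪ pre:
  G ∩ del = {}  (empty — regression defined)
  G \ add = {at(kitchen), open(d_dock_kitchen)} \ {at(kitchen)} = {open(d_dock_kitchen)}
  ∪ pre   = {open(d_dock_kitchen)} ∪ {at(dock), open(d_dock_kitchen)}
          = {at(dock), open(d_dock_kitchen)}

== RESULT ==
["at(dock)", "open(d_dock_kitchen)"]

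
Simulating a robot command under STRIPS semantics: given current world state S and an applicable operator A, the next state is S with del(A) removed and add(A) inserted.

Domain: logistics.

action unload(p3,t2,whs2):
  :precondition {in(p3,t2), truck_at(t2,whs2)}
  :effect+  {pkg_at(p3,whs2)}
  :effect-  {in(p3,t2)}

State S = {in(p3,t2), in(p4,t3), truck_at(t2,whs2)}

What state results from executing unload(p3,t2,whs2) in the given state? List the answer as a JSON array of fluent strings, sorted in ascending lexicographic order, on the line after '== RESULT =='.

Progress:
  pre ⊆ S: {in(p3,t2), truck_at(t2,whs2)} ⊆ S  — applicable
  S \ del = {in(p4,t3), truck_at(t2,whs2)}
  ∪ add   = {in(p4,t3), pkg_at(p3,whs2), truck_at(t2,whs2)}

== RESULT ==
["in(p4,t3)", "pkg_at(p3,whs2)", "truck_at(t2,whs2)"]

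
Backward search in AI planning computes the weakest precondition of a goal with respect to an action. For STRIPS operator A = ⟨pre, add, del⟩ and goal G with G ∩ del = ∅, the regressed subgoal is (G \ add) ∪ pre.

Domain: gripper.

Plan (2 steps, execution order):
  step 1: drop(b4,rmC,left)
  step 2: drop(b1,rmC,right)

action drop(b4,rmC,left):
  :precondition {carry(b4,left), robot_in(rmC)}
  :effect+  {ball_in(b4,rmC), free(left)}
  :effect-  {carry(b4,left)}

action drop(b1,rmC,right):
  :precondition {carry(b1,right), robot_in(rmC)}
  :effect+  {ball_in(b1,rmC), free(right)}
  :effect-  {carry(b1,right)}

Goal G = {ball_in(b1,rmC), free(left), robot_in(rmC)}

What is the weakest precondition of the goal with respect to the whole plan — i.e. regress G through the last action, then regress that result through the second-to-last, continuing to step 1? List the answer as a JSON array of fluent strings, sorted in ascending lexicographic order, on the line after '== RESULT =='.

Work backward from the goal:
  through step 2 (drop(b1,rmC,right)): drop {ball_in(b1,rmC)}, keep {free(left), robot_in(rmC)}, require {carry(b1,right), robot_in(rmC)}
    → {carry(b1,right), free(left), robot_in(rmC)}
  through step 1 (drop(b4,rmC,left)): drop {free(left)}, keep {carry(b1,right), robot_in(rmC)}, require {carry(b4,left), robot_in(rmC)}
    → {carry(b1,right), carry(b4,left), robot_in(rmC)}

== RESULT ==
["carry(b1,right)", "carry(b4,left)", "robot_in(rmC)"]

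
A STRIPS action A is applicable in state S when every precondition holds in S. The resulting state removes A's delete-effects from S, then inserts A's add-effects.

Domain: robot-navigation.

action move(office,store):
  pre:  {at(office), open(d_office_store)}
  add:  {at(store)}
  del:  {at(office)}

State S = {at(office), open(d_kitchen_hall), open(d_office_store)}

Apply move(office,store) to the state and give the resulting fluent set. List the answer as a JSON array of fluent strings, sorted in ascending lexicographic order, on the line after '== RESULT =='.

Progress:
  pre ⊆ S: {at(office), open(d_office_store)} ⊆ S  — applicable
  S \ del = {open(d_kitchen_hall), open(d_office_store)}
  ∪ add   = {at(store), open(d_kitchen_hall), open(d_office_store)}

== RESULT ==
["at(store)", "open(d_kitchen_hall)", "open(d_office_store)"]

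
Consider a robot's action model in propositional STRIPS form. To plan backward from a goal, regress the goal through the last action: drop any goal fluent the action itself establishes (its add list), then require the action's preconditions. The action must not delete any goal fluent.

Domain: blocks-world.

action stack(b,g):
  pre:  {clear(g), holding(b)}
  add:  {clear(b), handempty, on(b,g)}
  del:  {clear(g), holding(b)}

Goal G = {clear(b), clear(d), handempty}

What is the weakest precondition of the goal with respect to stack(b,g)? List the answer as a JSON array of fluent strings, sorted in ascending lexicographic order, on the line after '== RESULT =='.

Regress:
  G ∩ del = {}  (empty — regression defined)
  G \ add = {clear(b), clear(d), handempty} \ {clear(b), handempty, on(b,g)} = {clear(d)}
  ∪ pre   = {clear(d)} ∪ {clear(g), holding(b)}
          = {clear(d), clear(g), holding(b)}

== RESULT ==
["clear(d)", "clear(g)", "holding(b)"]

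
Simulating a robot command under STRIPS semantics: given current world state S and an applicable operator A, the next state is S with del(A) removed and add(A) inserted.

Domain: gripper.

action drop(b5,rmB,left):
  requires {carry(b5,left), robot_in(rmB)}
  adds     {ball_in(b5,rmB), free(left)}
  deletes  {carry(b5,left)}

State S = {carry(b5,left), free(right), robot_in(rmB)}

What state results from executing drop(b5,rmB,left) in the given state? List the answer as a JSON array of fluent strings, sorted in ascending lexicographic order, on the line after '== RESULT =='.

Progress:
  pre ⊆ S: {carry(b5,left), robot_in(rmB)} ⊆ S  — applicable
  S \ del = {free(right), robot_in(rmB)}
  ∪ add   = {ball_in(b5,rmB), free(left), free(right), robot_in(rmB)}

== RESULT ==
["ball_in(b5,rmB)", "free(left)", "free(right)", "robot_in(rmB)"]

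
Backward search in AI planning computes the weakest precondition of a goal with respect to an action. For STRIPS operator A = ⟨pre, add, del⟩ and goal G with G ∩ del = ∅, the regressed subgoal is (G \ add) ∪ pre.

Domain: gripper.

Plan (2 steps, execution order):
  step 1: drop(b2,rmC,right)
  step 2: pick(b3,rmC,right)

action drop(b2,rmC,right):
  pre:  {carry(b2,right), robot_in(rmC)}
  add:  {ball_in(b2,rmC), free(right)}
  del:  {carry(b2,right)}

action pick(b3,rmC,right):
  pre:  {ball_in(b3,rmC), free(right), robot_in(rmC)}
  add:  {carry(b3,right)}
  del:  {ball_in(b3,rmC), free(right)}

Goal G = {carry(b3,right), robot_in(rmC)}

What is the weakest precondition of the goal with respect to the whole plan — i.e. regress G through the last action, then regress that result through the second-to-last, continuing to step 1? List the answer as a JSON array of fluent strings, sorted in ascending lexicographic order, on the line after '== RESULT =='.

Regress step by step:
  through step 2 (pick(b3,rmC,right)): drop {carry(b3,right)}, keep {robot_in(rmC)}, require {ball_in(b3,rmC), free(right), robot_in(rmC)}
    → {ball_in(b3,rmC), free(right), robot_in(rmC)}
  through step 1 (drop(b2,rmC,right)): drop {free(right)}, keep {ball_in(b3,rmC), robot_in(rmC)}, require {carry(b2,right), robot_in(rmC)}
    → {ball_in(b3,rmC), carry(b2,right), robot_in(rmC)}

== RESULT ==
["ball_in(b3,rmC)", "carry(b2,right)", "robot_in(rmC)"]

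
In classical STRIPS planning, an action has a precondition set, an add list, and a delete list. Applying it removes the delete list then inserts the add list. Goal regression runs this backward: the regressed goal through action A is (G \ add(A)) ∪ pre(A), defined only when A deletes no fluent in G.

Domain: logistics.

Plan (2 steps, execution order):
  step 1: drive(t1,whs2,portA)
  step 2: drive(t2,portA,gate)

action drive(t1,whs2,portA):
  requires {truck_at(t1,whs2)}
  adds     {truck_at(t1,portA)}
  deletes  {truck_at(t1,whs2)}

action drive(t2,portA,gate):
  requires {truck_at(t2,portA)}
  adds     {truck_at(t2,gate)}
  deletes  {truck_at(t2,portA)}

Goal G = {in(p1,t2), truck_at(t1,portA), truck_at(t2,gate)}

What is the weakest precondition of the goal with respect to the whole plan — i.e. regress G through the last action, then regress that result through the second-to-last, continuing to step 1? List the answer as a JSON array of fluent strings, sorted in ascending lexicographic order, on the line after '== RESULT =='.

Work backward from the goal:
  through step 2 (drive(t2,portA,gate)): drop {truck_at(t2,gate)}, keep {in(p1,t2), truck_at(t1,portA)}, require {truck_at(t2,portA)}
    → {in(p1,t2), truck_at(t1,portA), truck_at(t2,portA)}
  through step 1 (drive(t1,whs2,portA)): drop {truck_at(t1,portA)}, keep {in(p1,t2), truck_at(t2,portA)}, require {truck_at(t1,whs2)}
    → {in(p1,t2), truck_at(t1,whs2), truck_at(t2,portA)}

== RESULT ==
["in(p1,t2)", "truck_at(t1,whs2)", "truck_at(t2,portA)"]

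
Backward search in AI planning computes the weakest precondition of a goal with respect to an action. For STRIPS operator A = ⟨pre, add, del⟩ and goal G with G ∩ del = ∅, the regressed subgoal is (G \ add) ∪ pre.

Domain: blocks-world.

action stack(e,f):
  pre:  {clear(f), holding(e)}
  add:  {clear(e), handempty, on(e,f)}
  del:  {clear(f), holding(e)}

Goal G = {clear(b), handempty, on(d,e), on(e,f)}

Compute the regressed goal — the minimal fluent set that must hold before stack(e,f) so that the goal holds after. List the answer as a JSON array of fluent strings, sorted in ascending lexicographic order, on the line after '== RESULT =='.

Regress:
  G ∩ del = {}  (empty — regression defined)
  G \ add = {clear(b), handempty, on(d,e), on(e,f)} \ {clear(e), handempty, on(e,f)} = {clear(b), on(d,e)}
  ∪ pre   = {clear(b), on(d,e)} ∪ {clear(f), holding(e)}
          = {clear(b), clear(f), holding(e), on(d,e)}

== RESULT ==
["clear(b)", "clear(f)", "holding(e)", "on(d,e)"]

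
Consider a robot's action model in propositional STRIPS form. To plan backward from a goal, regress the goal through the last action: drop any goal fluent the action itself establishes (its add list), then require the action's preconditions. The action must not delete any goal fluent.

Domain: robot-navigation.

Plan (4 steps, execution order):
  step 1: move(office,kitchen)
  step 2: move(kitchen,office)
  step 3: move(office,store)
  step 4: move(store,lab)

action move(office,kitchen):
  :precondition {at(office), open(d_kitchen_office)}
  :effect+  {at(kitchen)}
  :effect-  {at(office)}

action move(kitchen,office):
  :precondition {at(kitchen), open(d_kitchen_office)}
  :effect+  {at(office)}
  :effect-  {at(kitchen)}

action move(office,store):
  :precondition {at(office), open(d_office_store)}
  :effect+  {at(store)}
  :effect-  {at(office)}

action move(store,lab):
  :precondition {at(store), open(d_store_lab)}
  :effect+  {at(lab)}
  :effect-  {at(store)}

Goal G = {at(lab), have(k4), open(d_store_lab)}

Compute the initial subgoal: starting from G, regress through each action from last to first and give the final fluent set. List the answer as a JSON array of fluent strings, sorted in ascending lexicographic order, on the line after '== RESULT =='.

Work backward from the goal:
  through step 4 (move(store,lab)): drop {at(lab)}, keep {have(k4), open(d_store_lab)}, require {at(store), open(d_store_lab)}
    → {at(store), have(k4), open(d_store_lab)}
  through step 3 (move(office,store)): drop {at(store)}, keep {have(k4), open(d_store_lab)}, require {at(office), open(d_office_store)}
    → {at(office), have(k4), open(d_office_store), open(d_store_lab)}
  through step 2 (move(kitchen,office)): drop {at(office)}, keep {have(k4), open(d_office_store), open(d_store_lab)}, require {at(kitchen), open(d_kitchen_office)}
    → {at(kitchen), have(k4), open(d_kitchen_office), open(d_office_store), open(d_store_lab)}
  through step 1 (move(office,kitchen)): drop {at(kitchen)}, keep {have(k4), open(d_kitchen_office), open(d_office_store), open(d_store_lab)}, require {at(office), open(d_kitchen_office)}
    → {at(office), have(k4), open(d_kitchen_office), open(d_office_store), open(d_store_lab)}

== RESULT ==
["at(office)", "have(k4)", "open(d_kitchen_office)", "open(d_office_store)", "open(d_store_lab)"]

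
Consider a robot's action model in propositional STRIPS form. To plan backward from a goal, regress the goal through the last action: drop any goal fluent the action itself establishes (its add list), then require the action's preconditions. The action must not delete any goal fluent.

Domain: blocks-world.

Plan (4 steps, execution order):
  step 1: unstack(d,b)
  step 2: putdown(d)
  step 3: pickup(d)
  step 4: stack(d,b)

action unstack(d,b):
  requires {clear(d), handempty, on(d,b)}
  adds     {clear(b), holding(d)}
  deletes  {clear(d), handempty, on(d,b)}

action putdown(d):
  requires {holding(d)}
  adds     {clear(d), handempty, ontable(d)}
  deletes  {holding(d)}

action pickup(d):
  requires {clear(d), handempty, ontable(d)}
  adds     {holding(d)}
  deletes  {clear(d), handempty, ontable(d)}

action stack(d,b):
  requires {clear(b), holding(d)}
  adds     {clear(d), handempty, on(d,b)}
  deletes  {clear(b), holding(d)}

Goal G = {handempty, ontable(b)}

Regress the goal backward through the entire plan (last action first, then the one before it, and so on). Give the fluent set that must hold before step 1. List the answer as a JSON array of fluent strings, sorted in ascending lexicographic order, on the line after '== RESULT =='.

Work backward from the goal:
  through step 4 (stack(d,b)): drop {handempty}, keep {ontable(b)}, require {clear(b), holding(d)}
    → {clear(b), holding(d), ontable(b)}
  through step 3 (pickup(d)): drop {holding(d)}, keep {clear(b), ontable(b)}, require {clear(d), handempty, ontable(d)}
    → {clear(b), clear(d), handempty, ontable(b), ontable(d)}
  through step 2 (putdown(d)): drop {clear(d), handempty, ontable(d)}, keep {clear(b), ontable(b)}, require {holding(d)}
    → {clear(b), holding(d), ontable(b)}
  through step 1 (unstack(d,b)): drop {clear(b), holding(d)}, keep {ontable(b)}, require {clear(d), handempty, on(d,b)}
    → {clear(d), handempty, on(d,b), ontable(b)}

== RESULT ==
["clear(d)", "handempty", "on(d,b)", "ontable(b)"]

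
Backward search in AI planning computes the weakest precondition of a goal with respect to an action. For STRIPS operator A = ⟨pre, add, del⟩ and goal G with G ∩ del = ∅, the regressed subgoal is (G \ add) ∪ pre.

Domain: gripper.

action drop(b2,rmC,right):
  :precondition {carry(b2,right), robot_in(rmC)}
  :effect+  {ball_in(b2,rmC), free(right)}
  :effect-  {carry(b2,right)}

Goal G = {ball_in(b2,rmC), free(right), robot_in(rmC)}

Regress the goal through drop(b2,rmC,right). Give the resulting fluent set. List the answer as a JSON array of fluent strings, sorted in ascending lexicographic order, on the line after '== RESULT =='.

Regress:
  G ∩ del = {}  (empty — regression defined)
  G \ add = {ball_in(b2,rmC), free(right), robot_in(rmC)} \ {ball_in(b2,rmC), free(right)} = {robot_in(rmC)}
  ∪ pre   = {robot_in(rmC)} ∪ {carry(b2,right), robot_in(rmC)}
          = {carry(b2,right), robot_in(rmC)}

== RESULT ==
["carry(b2,right)", "robot_in(rmC)"]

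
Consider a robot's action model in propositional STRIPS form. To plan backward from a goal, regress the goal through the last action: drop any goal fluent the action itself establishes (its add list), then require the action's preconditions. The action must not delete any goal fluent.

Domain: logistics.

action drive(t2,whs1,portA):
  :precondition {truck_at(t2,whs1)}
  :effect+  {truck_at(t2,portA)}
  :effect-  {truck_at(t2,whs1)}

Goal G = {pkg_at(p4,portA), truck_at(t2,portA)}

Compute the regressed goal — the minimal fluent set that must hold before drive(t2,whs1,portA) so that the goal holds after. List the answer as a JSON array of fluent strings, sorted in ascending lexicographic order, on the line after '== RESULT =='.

Compute (G \ add) ∪ pre:
  G ∩ del = {}  (empty — regression defined)
  G \ add = {pkg_at(p4,portA), truck_at(t2,portA)} \ {truck_at(t2,portA)} = {pkg_at(p4,portA)}
  ∪ pre   = {pkg_at(p4,portA)} ∪ {truck_at(t2,whs1)}
          = {pkg_at(p4,portA), truck_at(t2,whs1)}

== RESULT ==
["pkg_at(p4,portA)", "truck_at(t2,whs1)"]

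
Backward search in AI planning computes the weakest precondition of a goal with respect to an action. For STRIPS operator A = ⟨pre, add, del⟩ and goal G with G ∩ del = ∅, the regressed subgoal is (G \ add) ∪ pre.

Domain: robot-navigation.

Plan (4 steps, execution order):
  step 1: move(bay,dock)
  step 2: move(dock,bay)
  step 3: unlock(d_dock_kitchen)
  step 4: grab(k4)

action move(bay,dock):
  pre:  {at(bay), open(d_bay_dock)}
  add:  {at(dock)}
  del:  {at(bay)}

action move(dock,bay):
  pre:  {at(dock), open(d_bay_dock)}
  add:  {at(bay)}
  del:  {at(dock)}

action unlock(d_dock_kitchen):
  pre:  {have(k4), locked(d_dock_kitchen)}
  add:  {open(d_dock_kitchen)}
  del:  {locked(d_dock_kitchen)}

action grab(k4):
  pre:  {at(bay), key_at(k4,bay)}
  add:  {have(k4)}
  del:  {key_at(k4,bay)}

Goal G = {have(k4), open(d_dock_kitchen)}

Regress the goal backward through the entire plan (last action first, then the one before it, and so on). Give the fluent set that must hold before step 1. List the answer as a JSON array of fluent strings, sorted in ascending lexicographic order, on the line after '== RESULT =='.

Regress step by step:
  through step 4 (grab(k4)): drop {have(k4)}, keep {open(d_dock_kitchen)}, require {at(bay), key_at(k4,bay)}
    → {at(bay), key_at(k4,bay), open(d_dock_kitchen)}
  through step 3 (unlock(d_dock_kitchen)): drop {open(d_dock_kitchen)}, keep {at(bay), key_at(k4,bay)}, require {have(k4), locked(d_dock_kitchen)}
    → {at(bay), have(k4), key_at(k4,bay), locked(d_dock_kitchen)}
  through step 2 (move(dock,bay)): drop {at(bay)}, keep {have(k4), key_at(k4,bay), locked(d_dock_kitchen)}, require {at(dock), open(d_bay_dock)}
    → {at(dock), have(k4), key_at(k4,bay), locked(d_dock_kitchen), open(d_bay_dock)}
  through step 1 (move(bay,dock)): drop {at(dock)}, keep {have(k4), key_at(k4,bay), locked(d_dock_kitchen), open(d_bay_dock)}, require {at(bay), open(d_bay_dock)}
    → {at(bay), have(k4), key_at(k4,bay), locked(d_dock_kitchen), open(d_bay_dock)}

== RESULT ==
["at(bay)", "have(k4)", "key_at(k4,bay)", "locked(d_dock_kitchen)", "open(d_bay_dock)"]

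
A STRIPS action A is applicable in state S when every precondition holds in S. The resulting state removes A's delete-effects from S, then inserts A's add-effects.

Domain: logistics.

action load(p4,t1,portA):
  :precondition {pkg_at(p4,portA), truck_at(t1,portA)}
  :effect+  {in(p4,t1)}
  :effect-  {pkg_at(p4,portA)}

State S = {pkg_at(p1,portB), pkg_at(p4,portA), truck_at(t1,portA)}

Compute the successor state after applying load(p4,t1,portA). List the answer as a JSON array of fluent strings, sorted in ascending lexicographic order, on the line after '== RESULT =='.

Progress:
  pre ⊆ S: {pkg_at(p4,portA), truck_at(t1,portA)} ⊆ S  — applicable
  S \ del = {pkg_at(p1,portB), truck_at(t1,portA)}
  ∪ add   = {in(p4,t1), pkg_at(p1,portB), truck_at(t1,portA)}

== RESULT ==
["in(p4,t1)", "pkg_at(p1,portB)", "truck_at(t1,portA)"]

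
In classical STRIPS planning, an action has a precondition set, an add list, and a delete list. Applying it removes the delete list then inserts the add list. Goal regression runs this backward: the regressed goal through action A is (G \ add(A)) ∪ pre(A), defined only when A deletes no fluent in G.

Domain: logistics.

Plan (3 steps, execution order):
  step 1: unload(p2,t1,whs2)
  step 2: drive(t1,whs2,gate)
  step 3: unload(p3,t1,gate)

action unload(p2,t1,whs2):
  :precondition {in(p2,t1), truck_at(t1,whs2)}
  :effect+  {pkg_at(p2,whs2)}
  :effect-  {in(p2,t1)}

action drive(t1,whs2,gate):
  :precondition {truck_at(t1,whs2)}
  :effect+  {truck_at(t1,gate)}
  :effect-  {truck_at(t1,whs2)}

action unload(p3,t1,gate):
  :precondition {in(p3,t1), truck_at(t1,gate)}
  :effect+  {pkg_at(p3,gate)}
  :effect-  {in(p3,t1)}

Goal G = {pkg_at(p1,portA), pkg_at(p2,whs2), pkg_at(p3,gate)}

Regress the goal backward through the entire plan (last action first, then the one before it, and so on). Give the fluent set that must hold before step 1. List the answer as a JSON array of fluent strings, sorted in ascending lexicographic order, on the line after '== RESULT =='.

Work backward from the goal:
  through step 3 (unload(p3,t1,gate)): drop {pkg_at(p3,gate)}, keep {pkg_at(p1,portA), pkg_at(p2,whs2)}, require {in(p3,t1), truck_at(t1,gate)}
    → {in(p3,t1), pkg_at(p1,portA), pkg_at(p2,whs2), truck_at(t1,gate)}
  through step 2 (drive(t1,whs2,gate)): drop {truck_at(t1,gate)}, keep {in(p3,t1), pkg_at(p1,portA), pkg_at(p2,whs2)}, require {truck_at(t1,whs2)}
    → {in(p3,t1), pkg_at(p1,portA), pkg_at(p2,whs2), truck_at(t1,whs2)}
  through step 1 (unload(p2,t1,whs2)): drop {pkg_at(p2,whs2)}, keep {in(p3,t1), pkg_at(p1,portA), truck_at(t1,whs2)}, require {in(p2,t1), truck_at(t1,whs2)}
    → {in(p2,t1), in(p3,t1), pkg_at(p1,portA), truck_at(t1,whs2)}

== RESULT ==
["in(p2,t1)", "in(p3,t1)", "pkg_at(p1,portA)", "truck_at(t1,whs2)"]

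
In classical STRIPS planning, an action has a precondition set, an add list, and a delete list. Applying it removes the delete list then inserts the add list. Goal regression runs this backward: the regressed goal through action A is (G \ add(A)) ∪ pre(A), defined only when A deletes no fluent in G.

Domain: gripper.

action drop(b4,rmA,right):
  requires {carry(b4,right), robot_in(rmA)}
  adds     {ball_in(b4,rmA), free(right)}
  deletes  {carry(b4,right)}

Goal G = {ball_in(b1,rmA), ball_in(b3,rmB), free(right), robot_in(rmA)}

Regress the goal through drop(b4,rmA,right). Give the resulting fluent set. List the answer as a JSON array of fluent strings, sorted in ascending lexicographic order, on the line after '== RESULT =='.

Compute (G \ add) ∪ pre:
  G ∩ del = {}  (empty — regression defined)
  G \ add = {ball_in(b1,rmA), ball_in(b3,rmB), free(right), robot_in(rmA)} \ {ball_in(b4,rmA), free(right)} = {ball_in(b1,rmA), ball_in(b3,rmB), robot_in(rmA)}
  ∪ pre   = {ball_in(b1,rmA), ball_in(b3,rmB), robot_in(rmA)} ∪ {carry(b4,right), robot_in(rmA)}
          = {ball_in(b1,rmA), ball_in(b3,rmB), carry(b4,right), robot_in(rmA)}

== RESULT ==
["ball_in(b1,rmA)", "ball_in(b3,rmB)", "carry(b4,right)", "robot_in(rmA)"]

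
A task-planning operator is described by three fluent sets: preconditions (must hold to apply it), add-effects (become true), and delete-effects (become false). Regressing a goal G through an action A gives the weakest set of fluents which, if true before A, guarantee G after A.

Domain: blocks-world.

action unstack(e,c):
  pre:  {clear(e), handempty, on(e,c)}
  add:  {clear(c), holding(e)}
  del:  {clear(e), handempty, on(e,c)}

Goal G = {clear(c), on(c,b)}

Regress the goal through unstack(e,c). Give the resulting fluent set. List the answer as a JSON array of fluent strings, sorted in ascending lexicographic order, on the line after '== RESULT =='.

Regress:
  G ∩ del = {}  (empty — regression defined)
  G \ add = {clear(c), on(c,b)} \ {clear(c), holding(e)} = {on(c,b)}
  ∪ pre   = {on(c,b)} ∪ {clear(e), handempty, on(e,c)}
          = {clear(e), handempty, on(c,b), on(e,c)}

== RESULT ==
["clear(e)", "handempty", "on(c,b)", "on(e,c)"]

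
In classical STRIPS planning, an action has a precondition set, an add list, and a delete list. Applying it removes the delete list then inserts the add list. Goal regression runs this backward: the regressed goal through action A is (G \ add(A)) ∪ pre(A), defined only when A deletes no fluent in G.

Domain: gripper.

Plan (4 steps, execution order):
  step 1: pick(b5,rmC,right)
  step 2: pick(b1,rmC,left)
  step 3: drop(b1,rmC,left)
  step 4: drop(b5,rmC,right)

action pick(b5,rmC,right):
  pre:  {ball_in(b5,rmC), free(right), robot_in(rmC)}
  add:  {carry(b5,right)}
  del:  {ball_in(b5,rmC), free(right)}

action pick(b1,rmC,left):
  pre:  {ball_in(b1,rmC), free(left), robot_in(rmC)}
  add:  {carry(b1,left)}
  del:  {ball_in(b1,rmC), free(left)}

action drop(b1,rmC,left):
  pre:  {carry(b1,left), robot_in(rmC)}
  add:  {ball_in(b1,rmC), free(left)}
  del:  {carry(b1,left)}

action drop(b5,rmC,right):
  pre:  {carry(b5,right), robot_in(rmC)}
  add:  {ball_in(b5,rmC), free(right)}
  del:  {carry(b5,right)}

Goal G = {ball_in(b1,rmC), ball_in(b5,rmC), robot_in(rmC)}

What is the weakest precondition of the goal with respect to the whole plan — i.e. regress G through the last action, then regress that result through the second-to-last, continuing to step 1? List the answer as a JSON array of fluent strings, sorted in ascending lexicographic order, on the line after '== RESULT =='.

Regress step by step:
  through step 4 (drop(b5,rmC,right)): drop {ball_in(b5,rmC)}, keep {ball_in(b1,rmC), robot_in(rmC)}, require {carry(b5,right), robot_in(rmC)}
    → {ball_in(b1,rmC), carry(b5,right), robot_in(rmC)}
  through step 3 (drop(b1,rmC,left)): drop {ball_in(b1,rmC)}, keep {carry(b5,right), robot_in(rmC)}, require {carry(b1,left), robot_in(rmC)}
    → {carry(b1,left), carry(b5,right), robot_in(rmC)}
  through step 2 (pick(b1,rmC,left)): drop {carry(b1,left)}, keep {carry(b5,right), robot_in(rmC)}, require {ball_in(b1,rmC), free(left), robot_in(rmC)}
    → {ball_in(b1,rmC), carry(b5,right), free(left), robot_in(rmC)}
  through step 1 (pick(b5,rmC,right)): drop {carry(b5,right)}, keep {ball_in(b1,rmC), free(left), robot_in(rmC)}, require {ball_in(b5,rmC), free(right), robot_in(rmC)}
    → {ball_in(b1,rmC), ball_in(b5,rmC), free(left), free(right), robot_in(rmC)}

== RESULT ==
["ball_in(b1,rmC)", "ball_in(b5,rmC)", "free(left)", "free(right)", "robot_in(rmC)"]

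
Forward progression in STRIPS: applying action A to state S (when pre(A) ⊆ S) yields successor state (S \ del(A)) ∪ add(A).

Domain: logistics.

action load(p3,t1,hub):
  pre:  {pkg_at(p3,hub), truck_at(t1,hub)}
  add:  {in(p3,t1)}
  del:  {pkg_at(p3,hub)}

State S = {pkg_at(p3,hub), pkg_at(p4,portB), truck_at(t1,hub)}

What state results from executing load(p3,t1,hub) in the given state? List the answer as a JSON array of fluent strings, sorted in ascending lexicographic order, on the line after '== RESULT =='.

Compute (S \ del) ∪ add:
  pre ⊆ S: {pkg_at(p3,hub), truck_at(t1,hub)} ⊆ S  — applicable
  S \ del = {pkg_at(p4,portB), truck_at(t1,hub)}
  ∪ add   = {in(p3,t1), pkg_at(p4,portB), truck_at(t1,hub)}

== RESULT ==
["in(p3,t1)", "pkg_at(p4,portB)", "truck_at(t1,hub)"]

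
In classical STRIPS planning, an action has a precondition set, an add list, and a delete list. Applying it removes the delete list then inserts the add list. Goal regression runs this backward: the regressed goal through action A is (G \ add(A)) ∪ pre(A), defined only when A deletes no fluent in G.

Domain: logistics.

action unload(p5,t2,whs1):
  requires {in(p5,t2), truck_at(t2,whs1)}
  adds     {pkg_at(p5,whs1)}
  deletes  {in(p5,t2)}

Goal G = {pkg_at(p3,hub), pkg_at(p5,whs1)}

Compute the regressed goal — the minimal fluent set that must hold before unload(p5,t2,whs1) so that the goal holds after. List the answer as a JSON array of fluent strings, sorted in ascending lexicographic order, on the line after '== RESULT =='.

Compute (G \ add) ∪ pre:
  G ∩ del = {}  (empty — regression defined)
  G \ add = {pkg_at(p3,hub), pkg_at(p5,whs1)} \ {pkg_at(p5,whs1)} = {pkg_at(p3,hub)}
  ∪ pre   = {pkg_at(p3,hub)} ∪ {in(p5,t2), truck_at(t2,whs1)}
          = {in(p5,t2), pkg_at(p3,hub), truck_at(t2,whs1)}

== RESULT ==
["in(p5,t2)", "pkg_at(p3,hub)", "truck_at(t2,whs1)"]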